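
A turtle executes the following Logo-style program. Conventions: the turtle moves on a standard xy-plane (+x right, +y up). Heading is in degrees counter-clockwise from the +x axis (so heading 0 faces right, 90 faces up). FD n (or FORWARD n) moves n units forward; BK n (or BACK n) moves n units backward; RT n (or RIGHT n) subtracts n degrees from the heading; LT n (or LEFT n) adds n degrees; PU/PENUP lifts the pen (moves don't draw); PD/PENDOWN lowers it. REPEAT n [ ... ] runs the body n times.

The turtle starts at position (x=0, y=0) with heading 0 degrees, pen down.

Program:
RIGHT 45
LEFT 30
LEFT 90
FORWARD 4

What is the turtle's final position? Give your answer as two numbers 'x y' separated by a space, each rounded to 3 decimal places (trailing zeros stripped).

Executing turtle program step by step:
Start: pos=(0,0), heading=0, pen down
RT 45: heading 0 -> 315
LT 30: heading 315 -> 345
LT 90: heading 345 -> 75
FD 4: (0,0) -> (1.035,3.864) [heading=75, draw]
Final: pos=(1.035,3.864), heading=75, 1 segment(s) drawn

Answer: 1.035 3.864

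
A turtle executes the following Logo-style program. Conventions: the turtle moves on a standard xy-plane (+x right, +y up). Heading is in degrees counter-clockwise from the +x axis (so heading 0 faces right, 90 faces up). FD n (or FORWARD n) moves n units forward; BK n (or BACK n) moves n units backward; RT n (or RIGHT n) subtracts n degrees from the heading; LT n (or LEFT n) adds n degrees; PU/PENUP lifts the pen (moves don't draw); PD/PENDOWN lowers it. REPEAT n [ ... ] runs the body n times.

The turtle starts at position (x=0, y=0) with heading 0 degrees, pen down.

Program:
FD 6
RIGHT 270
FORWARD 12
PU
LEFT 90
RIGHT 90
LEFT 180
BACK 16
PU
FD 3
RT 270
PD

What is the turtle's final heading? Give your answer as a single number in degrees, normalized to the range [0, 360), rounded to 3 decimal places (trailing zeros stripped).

Answer: 0

Derivation:
Executing turtle program step by step:
Start: pos=(0,0), heading=0, pen down
FD 6: (0,0) -> (6,0) [heading=0, draw]
RT 270: heading 0 -> 90
FD 12: (6,0) -> (6,12) [heading=90, draw]
PU: pen up
LT 90: heading 90 -> 180
RT 90: heading 180 -> 90
LT 180: heading 90 -> 270
BK 16: (6,12) -> (6,28) [heading=270, move]
PU: pen up
FD 3: (6,28) -> (6,25) [heading=270, move]
RT 270: heading 270 -> 0
PD: pen down
Final: pos=(6,25), heading=0, 2 segment(s) drawn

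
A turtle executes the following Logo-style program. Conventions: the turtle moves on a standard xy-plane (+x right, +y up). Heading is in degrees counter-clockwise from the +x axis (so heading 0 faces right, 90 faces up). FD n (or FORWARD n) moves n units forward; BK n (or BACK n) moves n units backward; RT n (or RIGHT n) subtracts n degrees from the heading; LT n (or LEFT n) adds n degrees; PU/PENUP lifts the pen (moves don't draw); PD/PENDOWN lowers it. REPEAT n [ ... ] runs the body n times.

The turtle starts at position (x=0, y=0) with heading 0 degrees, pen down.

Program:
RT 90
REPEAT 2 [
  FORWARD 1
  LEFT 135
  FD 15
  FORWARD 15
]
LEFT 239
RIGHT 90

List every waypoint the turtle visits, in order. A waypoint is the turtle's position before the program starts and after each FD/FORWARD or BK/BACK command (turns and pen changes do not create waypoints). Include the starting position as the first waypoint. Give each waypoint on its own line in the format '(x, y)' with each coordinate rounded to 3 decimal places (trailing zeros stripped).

Answer: (0, 0)
(0, -1)
(10.607, 9.607)
(21.213, 20.213)
(21.92, 20.92)
(6.92, 20.92)
(-8.08, 20.92)

Derivation:
Executing turtle program step by step:
Start: pos=(0,0), heading=0, pen down
RT 90: heading 0 -> 270
REPEAT 2 [
  -- iteration 1/2 --
  FD 1: (0,0) -> (0,-1) [heading=270, draw]
  LT 135: heading 270 -> 45
  FD 15: (0,-1) -> (10.607,9.607) [heading=45, draw]
  FD 15: (10.607,9.607) -> (21.213,20.213) [heading=45, draw]
  -- iteration 2/2 --
  FD 1: (21.213,20.213) -> (21.92,20.92) [heading=45, draw]
  LT 135: heading 45 -> 180
  FD 15: (21.92,20.92) -> (6.92,20.92) [heading=180, draw]
  FD 15: (6.92,20.92) -> (-8.08,20.92) [heading=180, draw]
]
LT 239: heading 180 -> 59
RT 90: heading 59 -> 329
Final: pos=(-8.08,20.92), heading=329, 6 segment(s) drawn
Waypoints (7 total):
(0, 0)
(0, -1)
(10.607, 9.607)
(21.213, 20.213)
(21.92, 20.92)
(6.92, 20.92)
(-8.08, 20.92)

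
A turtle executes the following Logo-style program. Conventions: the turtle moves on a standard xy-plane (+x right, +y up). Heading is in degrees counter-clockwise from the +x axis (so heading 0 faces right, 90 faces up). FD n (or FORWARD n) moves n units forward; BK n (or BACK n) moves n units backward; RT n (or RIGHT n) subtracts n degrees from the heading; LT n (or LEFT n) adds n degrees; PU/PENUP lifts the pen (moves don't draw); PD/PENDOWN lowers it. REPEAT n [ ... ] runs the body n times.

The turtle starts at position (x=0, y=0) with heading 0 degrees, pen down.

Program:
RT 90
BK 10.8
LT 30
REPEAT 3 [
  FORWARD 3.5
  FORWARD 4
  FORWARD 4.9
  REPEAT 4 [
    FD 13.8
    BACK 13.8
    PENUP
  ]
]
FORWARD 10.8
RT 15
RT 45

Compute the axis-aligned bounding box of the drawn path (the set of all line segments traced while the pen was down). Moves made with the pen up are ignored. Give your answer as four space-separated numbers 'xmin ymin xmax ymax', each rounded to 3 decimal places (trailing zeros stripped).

Executing turtle program step by step:
Start: pos=(0,0), heading=0, pen down
RT 90: heading 0 -> 270
BK 10.8: (0,0) -> (0,10.8) [heading=270, draw]
LT 30: heading 270 -> 300
REPEAT 3 [
  -- iteration 1/3 --
  FD 3.5: (0,10.8) -> (1.75,7.769) [heading=300, draw]
  FD 4: (1.75,7.769) -> (3.75,4.305) [heading=300, draw]
  FD 4.9: (3.75,4.305) -> (6.2,0.061) [heading=300, draw]
  REPEAT 4 [
    -- iteration 1/4 --
    FD 13.8: (6.2,0.061) -> (13.1,-11.89) [heading=300, draw]
    BK 13.8: (13.1,-11.89) -> (6.2,0.061) [heading=300, draw]
    PU: pen up
    -- iteration 2/4 --
    FD 13.8: (6.2,0.061) -> (13.1,-11.89) [heading=300, move]
    BK 13.8: (13.1,-11.89) -> (6.2,0.061) [heading=300, move]
    PU: pen up
    -- iteration 3/4 --
    FD 13.8: (6.2,0.061) -> (13.1,-11.89) [heading=300, move]
    BK 13.8: (13.1,-11.89) -> (6.2,0.061) [heading=300, move]
    PU: pen up
    -- iteration 4/4 --
    FD 13.8: (6.2,0.061) -> (13.1,-11.89) [heading=300, move]
    BK 13.8: (13.1,-11.89) -> (6.2,0.061) [heading=300, move]
    PU: pen up
  ]
  -- iteration 2/3 --
  FD 3.5: (6.2,0.061) -> (7.95,-2.97) [heading=300, move]
  FD 4: (7.95,-2.97) -> (9.95,-6.434) [heading=300, move]
  FD 4.9: (9.95,-6.434) -> (12.4,-10.677) [heading=300, move]
  REPEAT 4 [
    -- iteration 1/4 --
    FD 13.8: (12.4,-10.677) -> (19.3,-22.629) [heading=300, move]
    BK 13.8: (19.3,-22.629) -> (12.4,-10.677) [heading=300, move]
    PU: pen up
    -- iteration 2/4 --
    FD 13.8: (12.4,-10.677) -> (19.3,-22.629) [heading=300, move]
    BK 13.8: (19.3,-22.629) -> (12.4,-10.677) [heading=300, move]
    PU: pen up
    -- iteration 3/4 --
    FD 13.8: (12.4,-10.677) -> (19.3,-22.629) [heading=300, move]
    BK 13.8: (19.3,-22.629) -> (12.4,-10.677) [heading=300, move]
    PU: pen up
    -- iteration 4/4 --
    FD 13.8: (12.4,-10.677) -> (19.3,-22.629) [heading=300, move]
    BK 13.8: (19.3,-22.629) -> (12.4,-10.677) [heading=300, move]
    PU: pen up
  ]
  -- iteration 3/3 --
  FD 3.5: (12.4,-10.677) -> (14.15,-13.709) [heading=300, move]
  FD 4: (14.15,-13.709) -> (16.15,-17.173) [heading=300, move]
  FD 4.9: (16.15,-17.173) -> (18.6,-21.416) [heading=300, move]
  REPEAT 4 [
    -- iteration 1/4 --
    FD 13.8: (18.6,-21.416) -> (25.5,-33.367) [heading=300, move]
    BK 13.8: (25.5,-33.367) -> (18.6,-21.416) [heading=300, move]
    PU: pen up
    -- iteration 2/4 --
    FD 13.8: (18.6,-21.416) -> (25.5,-33.367) [heading=300, move]
    BK 13.8: (25.5,-33.367) -> (18.6,-21.416) [heading=300, move]
    PU: pen up
    -- iteration 3/4 --
    FD 13.8: (18.6,-21.416) -> (25.5,-33.367) [heading=300, move]
    BK 13.8: (25.5,-33.367) -> (18.6,-21.416) [heading=300, move]
    PU: pen up
    -- iteration 4/4 --
    FD 13.8: (18.6,-21.416) -> (25.5,-33.367) [heading=300, move]
    BK 13.8: (25.5,-33.367) -> (18.6,-21.416) [heading=300, move]
    PU: pen up
  ]
]
FD 10.8: (18.6,-21.416) -> (24,-30.769) [heading=300, move]
RT 15: heading 300 -> 285
RT 45: heading 285 -> 240
Final: pos=(24,-30.769), heading=240, 6 segment(s) drawn

Segment endpoints: x in {0, 0, 1.75, 3.75, 6.2, 13.1}, y in {-11.89, 0, 0.061, 0.061, 4.305, 7.769, 10.8}
xmin=0, ymin=-11.89, xmax=13.1, ymax=10.8

Answer: 0 -11.89 13.1 10.8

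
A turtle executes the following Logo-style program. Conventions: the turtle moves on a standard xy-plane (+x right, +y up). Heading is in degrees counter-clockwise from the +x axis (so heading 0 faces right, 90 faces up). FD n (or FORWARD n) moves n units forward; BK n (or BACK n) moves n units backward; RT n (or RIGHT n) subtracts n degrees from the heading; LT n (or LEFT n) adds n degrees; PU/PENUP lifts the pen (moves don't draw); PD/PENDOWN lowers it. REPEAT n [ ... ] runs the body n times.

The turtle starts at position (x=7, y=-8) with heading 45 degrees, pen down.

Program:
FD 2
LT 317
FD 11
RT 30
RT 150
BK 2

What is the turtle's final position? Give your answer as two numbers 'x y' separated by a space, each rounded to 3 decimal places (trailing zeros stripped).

Executing turtle program step by step:
Start: pos=(7,-8), heading=45, pen down
FD 2: (7,-8) -> (8.414,-6.586) [heading=45, draw]
LT 317: heading 45 -> 2
FD 11: (8.414,-6.586) -> (19.408,-6.202) [heading=2, draw]
RT 30: heading 2 -> 332
RT 150: heading 332 -> 182
BK 2: (19.408,-6.202) -> (21.406,-6.132) [heading=182, draw]
Final: pos=(21.406,-6.132), heading=182, 3 segment(s) drawn

Answer: 21.406 -6.132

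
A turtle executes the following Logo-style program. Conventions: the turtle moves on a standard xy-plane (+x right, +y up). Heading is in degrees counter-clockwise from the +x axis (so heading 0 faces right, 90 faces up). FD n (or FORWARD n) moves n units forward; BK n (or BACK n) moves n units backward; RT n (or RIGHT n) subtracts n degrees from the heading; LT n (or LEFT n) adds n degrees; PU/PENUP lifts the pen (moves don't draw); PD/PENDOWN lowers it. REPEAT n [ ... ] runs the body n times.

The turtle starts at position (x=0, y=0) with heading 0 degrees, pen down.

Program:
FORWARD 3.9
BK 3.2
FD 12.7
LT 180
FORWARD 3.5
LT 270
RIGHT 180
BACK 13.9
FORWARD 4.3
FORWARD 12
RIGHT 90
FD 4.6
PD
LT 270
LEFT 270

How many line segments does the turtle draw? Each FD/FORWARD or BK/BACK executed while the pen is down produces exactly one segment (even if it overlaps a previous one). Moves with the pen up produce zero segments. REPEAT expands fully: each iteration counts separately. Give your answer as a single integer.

Executing turtle program step by step:
Start: pos=(0,0), heading=0, pen down
FD 3.9: (0,0) -> (3.9,0) [heading=0, draw]
BK 3.2: (3.9,0) -> (0.7,0) [heading=0, draw]
FD 12.7: (0.7,0) -> (13.4,0) [heading=0, draw]
LT 180: heading 0 -> 180
FD 3.5: (13.4,0) -> (9.9,0) [heading=180, draw]
LT 270: heading 180 -> 90
RT 180: heading 90 -> 270
BK 13.9: (9.9,0) -> (9.9,13.9) [heading=270, draw]
FD 4.3: (9.9,13.9) -> (9.9,9.6) [heading=270, draw]
FD 12: (9.9,9.6) -> (9.9,-2.4) [heading=270, draw]
RT 90: heading 270 -> 180
FD 4.6: (9.9,-2.4) -> (5.3,-2.4) [heading=180, draw]
PD: pen down
LT 270: heading 180 -> 90
LT 270: heading 90 -> 0
Final: pos=(5.3,-2.4), heading=0, 8 segment(s) drawn
Segments drawn: 8

Answer: 8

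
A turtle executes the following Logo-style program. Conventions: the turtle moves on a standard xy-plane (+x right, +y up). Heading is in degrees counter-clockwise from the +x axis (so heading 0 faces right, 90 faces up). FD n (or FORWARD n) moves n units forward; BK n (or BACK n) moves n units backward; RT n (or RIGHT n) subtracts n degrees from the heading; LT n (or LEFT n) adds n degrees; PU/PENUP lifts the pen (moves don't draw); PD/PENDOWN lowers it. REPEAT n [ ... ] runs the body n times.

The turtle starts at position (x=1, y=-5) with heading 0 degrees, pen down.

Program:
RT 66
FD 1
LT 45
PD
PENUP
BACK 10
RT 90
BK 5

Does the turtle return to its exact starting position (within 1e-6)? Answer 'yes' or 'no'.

Executing turtle program step by step:
Start: pos=(1,-5), heading=0, pen down
RT 66: heading 0 -> 294
FD 1: (1,-5) -> (1.407,-5.914) [heading=294, draw]
LT 45: heading 294 -> 339
PD: pen down
PU: pen up
BK 10: (1.407,-5.914) -> (-7.929,-2.33) [heading=339, move]
RT 90: heading 339 -> 249
BK 5: (-7.929,-2.33) -> (-6.137,2.338) [heading=249, move]
Final: pos=(-6.137,2.338), heading=249, 1 segment(s) drawn

Start position: (1, -5)
Final position: (-6.137, 2.338)
Distance = 10.237; >= 1e-6 -> NOT closed

Answer: no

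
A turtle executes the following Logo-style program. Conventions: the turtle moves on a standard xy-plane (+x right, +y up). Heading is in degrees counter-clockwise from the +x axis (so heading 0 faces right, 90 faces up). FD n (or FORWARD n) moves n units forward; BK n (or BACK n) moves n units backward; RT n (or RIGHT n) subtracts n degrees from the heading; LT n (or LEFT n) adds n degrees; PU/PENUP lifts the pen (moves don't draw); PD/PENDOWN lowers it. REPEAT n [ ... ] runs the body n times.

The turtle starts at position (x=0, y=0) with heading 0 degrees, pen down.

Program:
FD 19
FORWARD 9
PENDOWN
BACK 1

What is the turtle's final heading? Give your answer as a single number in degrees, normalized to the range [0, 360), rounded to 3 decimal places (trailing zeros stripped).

Executing turtle program step by step:
Start: pos=(0,0), heading=0, pen down
FD 19: (0,0) -> (19,0) [heading=0, draw]
FD 9: (19,0) -> (28,0) [heading=0, draw]
PD: pen down
BK 1: (28,0) -> (27,0) [heading=0, draw]
Final: pos=(27,0), heading=0, 3 segment(s) drawn

Answer: 0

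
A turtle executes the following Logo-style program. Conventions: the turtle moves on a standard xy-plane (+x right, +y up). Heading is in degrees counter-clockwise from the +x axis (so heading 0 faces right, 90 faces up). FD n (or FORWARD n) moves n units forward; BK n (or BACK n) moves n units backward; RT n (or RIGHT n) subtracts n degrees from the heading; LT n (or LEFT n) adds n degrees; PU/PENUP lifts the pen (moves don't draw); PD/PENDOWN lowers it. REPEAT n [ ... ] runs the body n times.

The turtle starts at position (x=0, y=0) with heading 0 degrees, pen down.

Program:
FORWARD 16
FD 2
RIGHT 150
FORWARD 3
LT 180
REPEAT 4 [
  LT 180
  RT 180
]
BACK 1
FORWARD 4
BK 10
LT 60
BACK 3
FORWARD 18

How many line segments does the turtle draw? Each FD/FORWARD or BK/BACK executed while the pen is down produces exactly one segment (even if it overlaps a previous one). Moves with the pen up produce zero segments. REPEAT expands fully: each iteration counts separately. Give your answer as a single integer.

Answer: 8

Derivation:
Executing turtle program step by step:
Start: pos=(0,0), heading=0, pen down
FD 16: (0,0) -> (16,0) [heading=0, draw]
FD 2: (16,0) -> (18,0) [heading=0, draw]
RT 150: heading 0 -> 210
FD 3: (18,0) -> (15.402,-1.5) [heading=210, draw]
LT 180: heading 210 -> 30
REPEAT 4 [
  -- iteration 1/4 --
  LT 180: heading 30 -> 210
  RT 180: heading 210 -> 30
  -- iteration 2/4 --
  LT 180: heading 30 -> 210
  RT 180: heading 210 -> 30
  -- iteration 3/4 --
  LT 180: heading 30 -> 210
  RT 180: heading 210 -> 30
  -- iteration 4/4 --
  LT 180: heading 30 -> 210
  RT 180: heading 210 -> 30
]
BK 1: (15.402,-1.5) -> (14.536,-2) [heading=30, draw]
FD 4: (14.536,-2) -> (18,0) [heading=30, draw]
BK 10: (18,0) -> (9.34,-5) [heading=30, draw]
LT 60: heading 30 -> 90
BK 3: (9.34,-5) -> (9.34,-8) [heading=90, draw]
FD 18: (9.34,-8) -> (9.34,10) [heading=90, draw]
Final: pos=(9.34,10), heading=90, 8 segment(s) drawn
Segments drawn: 8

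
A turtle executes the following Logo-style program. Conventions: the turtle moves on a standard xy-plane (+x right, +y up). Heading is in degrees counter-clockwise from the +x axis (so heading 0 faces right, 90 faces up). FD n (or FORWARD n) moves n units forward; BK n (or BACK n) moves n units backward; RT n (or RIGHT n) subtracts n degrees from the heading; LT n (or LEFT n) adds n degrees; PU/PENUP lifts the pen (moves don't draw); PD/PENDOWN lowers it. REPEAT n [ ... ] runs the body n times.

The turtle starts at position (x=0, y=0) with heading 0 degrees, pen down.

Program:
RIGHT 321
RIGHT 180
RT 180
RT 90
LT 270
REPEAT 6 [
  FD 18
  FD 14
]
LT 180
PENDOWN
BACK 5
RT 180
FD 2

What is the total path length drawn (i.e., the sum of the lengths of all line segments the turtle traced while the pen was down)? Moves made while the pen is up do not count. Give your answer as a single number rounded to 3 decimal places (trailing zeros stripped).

Answer: 199

Derivation:
Executing turtle program step by step:
Start: pos=(0,0), heading=0, pen down
RT 321: heading 0 -> 39
RT 180: heading 39 -> 219
RT 180: heading 219 -> 39
RT 90: heading 39 -> 309
LT 270: heading 309 -> 219
REPEAT 6 [
  -- iteration 1/6 --
  FD 18: (0,0) -> (-13.989,-11.328) [heading=219, draw]
  FD 14: (-13.989,-11.328) -> (-24.869,-20.138) [heading=219, draw]
  -- iteration 2/6 --
  FD 18: (-24.869,-20.138) -> (-38.857,-31.466) [heading=219, draw]
  FD 14: (-38.857,-31.466) -> (-49.737,-40.277) [heading=219, draw]
  -- iteration 3/6 --
  FD 18: (-49.737,-40.277) -> (-63.726,-51.604) [heading=219, draw]
  FD 14: (-63.726,-51.604) -> (-74.606,-60.415) [heading=219, draw]
  -- iteration 4/6 --
  FD 18: (-74.606,-60.415) -> (-88.595,-71.743) [heading=219, draw]
  FD 14: (-88.595,-71.743) -> (-99.475,-80.553) [heading=219, draw]
  -- iteration 5/6 --
  FD 18: (-99.475,-80.553) -> (-113.463,-91.881) [heading=219, draw]
  FD 14: (-113.463,-91.881) -> (-124.343,-100.691) [heading=219, draw]
  -- iteration 6/6 --
  FD 18: (-124.343,-100.691) -> (-138.332,-112.019) [heading=219, draw]
  FD 14: (-138.332,-112.019) -> (-149.212,-120.83) [heading=219, draw]
]
LT 180: heading 219 -> 39
PD: pen down
BK 5: (-149.212,-120.83) -> (-153.098,-123.976) [heading=39, draw]
RT 180: heading 39 -> 219
FD 2: (-153.098,-123.976) -> (-154.652,-125.235) [heading=219, draw]
Final: pos=(-154.652,-125.235), heading=219, 14 segment(s) drawn

Segment lengths:
  seg 1: (0,0) -> (-13.989,-11.328), length = 18
  seg 2: (-13.989,-11.328) -> (-24.869,-20.138), length = 14
  seg 3: (-24.869,-20.138) -> (-38.857,-31.466), length = 18
  seg 4: (-38.857,-31.466) -> (-49.737,-40.277), length = 14
  seg 5: (-49.737,-40.277) -> (-63.726,-51.604), length = 18
  seg 6: (-63.726,-51.604) -> (-74.606,-60.415), length = 14
  seg 7: (-74.606,-60.415) -> (-88.595,-71.743), length = 18
  seg 8: (-88.595,-71.743) -> (-99.475,-80.553), length = 14
  seg 9: (-99.475,-80.553) -> (-113.463,-91.881), length = 18
  seg 10: (-113.463,-91.881) -> (-124.343,-100.691), length = 14
  seg 11: (-124.343,-100.691) -> (-138.332,-112.019), length = 18
  seg 12: (-138.332,-112.019) -> (-149.212,-120.83), length = 14
  seg 13: (-149.212,-120.83) -> (-153.098,-123.976), length = 5
  seg 14: (-153.098,-123.976) -> (-154.652,-125.235), length = 2
Total = 199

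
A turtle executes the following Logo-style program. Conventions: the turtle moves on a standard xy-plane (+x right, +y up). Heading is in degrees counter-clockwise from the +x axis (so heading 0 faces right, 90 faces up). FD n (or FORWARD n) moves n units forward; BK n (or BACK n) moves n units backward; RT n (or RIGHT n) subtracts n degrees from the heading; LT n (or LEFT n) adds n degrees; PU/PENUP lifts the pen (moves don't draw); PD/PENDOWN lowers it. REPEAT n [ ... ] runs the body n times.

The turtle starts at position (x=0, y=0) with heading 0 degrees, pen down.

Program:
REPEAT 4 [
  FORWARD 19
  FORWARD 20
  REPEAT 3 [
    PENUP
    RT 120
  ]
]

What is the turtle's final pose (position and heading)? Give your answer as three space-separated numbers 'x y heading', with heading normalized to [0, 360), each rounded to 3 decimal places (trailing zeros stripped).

Answer: 156 0 0

Derivation:
Executing turtle program step by step:
Start: pos=(0,0), heading=0, pen down
REPEAT 4 [
  -- iteration 1/4 --
  FD 19: (0,0) -> (19,0) [heading=0, draw]
  FD 20: (19,0) -> (39,0) [heading=0, draw]
  REPEAT 3 [
    -- iteration 1/3 --
    PU: pen up
    RT 120: heading 0 -> 240
    -- iteration 2/3 --
    PU: pen up
    RT 120: heading 240 -> 120
    -- iteration 3/3 --
    PU: pen up
    RT 120: heading 120 -> 0
  ]
  -- iteration 2/4 --
  FD 19: (39,0) -> (58,0) [heading=0, move]
  FD 20: (58,0) -> (78,0) [heading=0, move]
  REPEAT 3 [
    -- iteration 1/3 --
    PU: pen up
    RT 120: heading 0 -> 240
    -- iteration 2/3 --
    PU: pen up
    RT 120: heading 240 -> 120
    -- iteration 3/3 --
    PU: pen up
    RT 120: heading 120 -> 0
  ]
  -- iteration 3/4 --
  FD 19: (78,0) -> (97,0) [heading=0, move]
  FD 20: (97,0) -> (117,0) [heading=0, move]
  REPEAT 3 [
    -- iteration 1/3 --
    PU: pen up
    RT 120: heading 0 -> 240
    -- iteration 2/3 --
    PU: pen up
    RT 120: heading 240 -> 120
    -- iteration 3/3 --
    PU: pen up
    RT 120: heading 120 -> 0
  ]
  -- iteration 4/4 --
  FD 19: (117,0) -> (136,0) [heading=0, move]
  FD 20: (136,0) -> (156,0) [heading=0, move]
  REPEAT 3 [
    -- iteration 1/3 --
    PU: pen up
    RT 120: heading 0 -> 240
    -- iteration 2/3 --
    PU: pen up
    RT 120: heading 240 -> 120
    -- iteration 3/3 --
    PU: pen up
    RT 120: heading 120 -> 0
  ]
]
Final: pos=(156,0), heading=0, 2 segment(s) drawn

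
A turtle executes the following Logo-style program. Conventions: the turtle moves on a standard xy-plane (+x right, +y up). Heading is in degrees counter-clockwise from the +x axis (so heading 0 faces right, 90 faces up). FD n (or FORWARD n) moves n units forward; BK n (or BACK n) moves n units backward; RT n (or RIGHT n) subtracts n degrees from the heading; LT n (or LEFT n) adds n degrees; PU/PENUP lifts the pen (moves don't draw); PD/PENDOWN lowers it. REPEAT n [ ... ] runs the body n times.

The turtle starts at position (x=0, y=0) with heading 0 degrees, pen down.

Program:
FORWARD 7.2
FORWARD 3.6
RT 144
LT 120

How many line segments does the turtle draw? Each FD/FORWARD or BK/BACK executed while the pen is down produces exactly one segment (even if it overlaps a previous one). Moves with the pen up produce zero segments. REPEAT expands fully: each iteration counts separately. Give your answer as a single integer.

Answer: 2

Derivation:
Executing turtle program step by step:
Start: pos=(0,0), heading=0, pen down
FD 7.2: (0,0) -> (7.2,0) [heading=0, draw]
FD 3.6: (7.2,0) -> (10.8,0) [heading=0, draw]
RT 144: heading 0 -> 216
LT 120: heading 216 -> 336
Final: pos=(10.8,0), heading=336, 2 segment(s) drawn
Segments drawn: 2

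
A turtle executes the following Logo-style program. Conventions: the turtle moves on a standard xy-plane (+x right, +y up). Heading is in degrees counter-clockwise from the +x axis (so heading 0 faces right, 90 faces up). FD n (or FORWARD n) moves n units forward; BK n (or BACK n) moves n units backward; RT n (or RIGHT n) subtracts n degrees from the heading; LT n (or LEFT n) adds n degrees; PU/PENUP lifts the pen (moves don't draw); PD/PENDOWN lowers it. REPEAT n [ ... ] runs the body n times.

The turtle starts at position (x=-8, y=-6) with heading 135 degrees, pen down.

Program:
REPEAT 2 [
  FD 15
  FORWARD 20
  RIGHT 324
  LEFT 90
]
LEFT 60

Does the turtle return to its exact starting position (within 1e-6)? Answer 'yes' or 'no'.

Executing turtle program step by step:
Start: pos=(-8,-6), heading=135, pen down
REPEAT 2 [
  -- iteration 1/2 --
  FD 15: (-8,-6) -> (-18.607,4.607) [heading=135, draw]
  FD 20: (-18.607,4.607) -> (-32.749,18.749) [heading=135, draw]
  RT 324: heading 135 -> 171
  LT 90: heading 171 -> 261
  -- iteration 2/2 --
  FD 15: (-32.749,18.749) -> (-35.095,3.933) [heading=261, draw]
  FD 20: (-35.095,3.933) -> (-38.224,-15.82) [heading=261, draw]
  RT 324: heading 261 -> 297
  LT 90: heading 297 -> 27
]
LT 60: heading 27 -> 87
Final: pos=(-38.224,-15.82), heading=87, 4 segment(s) drawn

Start position: (-8, -6)
Final position: (-38.224, -15.82)
Distance = 31.779; >= 1e-6 -> NOT closed

Answer: no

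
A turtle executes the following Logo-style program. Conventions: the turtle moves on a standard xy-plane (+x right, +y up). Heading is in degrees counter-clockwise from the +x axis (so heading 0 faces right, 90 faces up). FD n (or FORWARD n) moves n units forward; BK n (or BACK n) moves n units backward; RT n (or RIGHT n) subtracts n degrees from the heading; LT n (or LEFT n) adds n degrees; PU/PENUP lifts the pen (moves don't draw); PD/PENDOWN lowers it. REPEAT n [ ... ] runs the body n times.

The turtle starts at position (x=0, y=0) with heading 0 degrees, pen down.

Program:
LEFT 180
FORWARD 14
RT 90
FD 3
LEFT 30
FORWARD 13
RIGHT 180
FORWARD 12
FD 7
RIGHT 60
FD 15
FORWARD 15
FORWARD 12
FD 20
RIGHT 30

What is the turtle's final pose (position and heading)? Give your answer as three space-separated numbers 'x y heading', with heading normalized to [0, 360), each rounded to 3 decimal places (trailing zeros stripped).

Answer: -42 -55.89 210

Derivation:
Executing turtle program step by step:
Start: pos=(0,0), heading=0, pen down
LT 180: heading 0 -> 180
FD 14: (0,0) -> (-14,0) [heading=180, draw]
RT 90: heading 180 -> 90
FD 3: (-14,0) -> (-14,3) [heading=90, draw]
LT 30: heading 90 -> 120
FD 13: (-14,3) -> (-20.5,14.258) [heading=120, draw]
RT 180: heading 120 -> 300
FD 12: (-20.5,14.258) -> (-14.5,3.866) [heading=300, draw]
FD 7: (-14.5,3.866) -> (-11,-2.196) [heading=300, draw]
RT 60: heading 300 -> 240
FD 15: (-11,-2.196) -> (-18.5,-15.187) [heading=240, draw]
FD 15: (-18.5,-15.187) -> (-26,-28.177) [heading=240, draw]
FD 12: (-26,-28.177) -> (-32,-38.569) [heading=240, draw]
FD 20: (-32,-38.569) -> (-42,-55.89) [heading=240, draw]
RT 30: heading 240 -> 210
Final: pos=(-42,-55.89), heading=210, 9 segment(s) drawn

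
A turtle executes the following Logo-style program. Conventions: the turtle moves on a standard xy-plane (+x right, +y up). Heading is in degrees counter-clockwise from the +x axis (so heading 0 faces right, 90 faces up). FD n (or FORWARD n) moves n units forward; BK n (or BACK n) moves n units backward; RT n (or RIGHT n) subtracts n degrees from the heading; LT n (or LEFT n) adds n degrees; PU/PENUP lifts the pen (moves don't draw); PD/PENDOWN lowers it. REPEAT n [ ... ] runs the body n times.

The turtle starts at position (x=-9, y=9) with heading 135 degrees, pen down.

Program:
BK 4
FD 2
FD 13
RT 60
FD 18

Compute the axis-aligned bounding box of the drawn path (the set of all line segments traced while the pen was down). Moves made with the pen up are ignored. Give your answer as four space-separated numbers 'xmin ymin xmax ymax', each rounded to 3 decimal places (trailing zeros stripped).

Answer: -16.778 6.172 -6.172 34.165

Derivation:
Executing turtle program step by step:
Start: pos=(-9,9), heading=135, pen down
BK 4: (-9,9) -> (-6.172,6.172) [heading=135, draw]
FD 2: (-6.172,6.172) -> (-7.586,7.586) [heading=135, draw]
FD 13: (-7.586,7.586) -> (-16.778,16.778) [heading=135, draw]
RT 60: heading 135 -> 75
FD 18: (-16.778,16.778) -> (-12.119,34.165) [heading=75, draw]
Final: pos=(-12.119,34.165), heading=75, 4 segment(s) drawn

Segment endpoints: x in {-16.778, -12.119, -9, -7.586, -6.172}, y in {6.172, 7.586, 9, 16.778, 34.165}
xmin=-16.778, ymin=6.172, xmax=-6.172, ymax=34.165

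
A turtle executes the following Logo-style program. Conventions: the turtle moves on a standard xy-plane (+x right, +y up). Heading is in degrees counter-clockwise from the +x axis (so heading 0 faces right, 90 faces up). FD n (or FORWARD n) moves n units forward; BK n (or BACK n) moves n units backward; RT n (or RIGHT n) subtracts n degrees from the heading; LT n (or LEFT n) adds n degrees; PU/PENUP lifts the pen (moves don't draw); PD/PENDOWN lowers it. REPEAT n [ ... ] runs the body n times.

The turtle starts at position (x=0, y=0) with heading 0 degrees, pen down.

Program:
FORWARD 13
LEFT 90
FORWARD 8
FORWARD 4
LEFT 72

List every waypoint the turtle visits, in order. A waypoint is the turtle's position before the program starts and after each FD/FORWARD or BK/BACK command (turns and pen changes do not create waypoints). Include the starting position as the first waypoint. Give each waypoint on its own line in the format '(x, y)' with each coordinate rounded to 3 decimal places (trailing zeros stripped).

Executing turtle program step by step:
Start: pos=(0,0), heading=0, pen down
FD 13: (0,0) -> (13,0) [heading=0, draw]
LT 90: heading 0 -> 90
FD 8: (13,0) -> (13,8) [heading=90, draw]
FD 4: (13,8) -> (13,12) [heading=90, draw]
LT 72: heading 90 -> 162
Final: pos=(13,12), heading=162, 3 segment(s) drawn
Waypoints (4 total):
(0, 0)
(13, 0)
(13, 8)
(13, 12)

Answer: (0, 0)
(13, 0)
(13, 8)
(13, 12)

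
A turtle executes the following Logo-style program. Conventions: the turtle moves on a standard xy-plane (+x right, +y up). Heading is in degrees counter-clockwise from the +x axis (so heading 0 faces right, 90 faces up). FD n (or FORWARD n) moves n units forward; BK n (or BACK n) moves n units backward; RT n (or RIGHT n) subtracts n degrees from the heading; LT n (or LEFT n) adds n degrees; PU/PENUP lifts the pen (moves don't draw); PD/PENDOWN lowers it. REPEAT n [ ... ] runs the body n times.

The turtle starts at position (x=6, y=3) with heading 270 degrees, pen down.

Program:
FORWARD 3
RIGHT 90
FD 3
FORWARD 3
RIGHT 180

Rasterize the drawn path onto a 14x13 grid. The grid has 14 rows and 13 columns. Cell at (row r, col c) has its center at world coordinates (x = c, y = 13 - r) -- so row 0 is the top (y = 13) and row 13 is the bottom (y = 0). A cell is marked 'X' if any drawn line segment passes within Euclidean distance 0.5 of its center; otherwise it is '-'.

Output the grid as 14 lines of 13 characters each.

Answer: -------------
-------------
-------------
-------------
-------------
-------------
-------------
-------------
-------------
-------------
------X------
------X------
------X------
XXXXXXX------

Derivation:
Segment 0: (6,3) -> (6,0)
Segment 1: (6,0) -> (3,0)
Segment 2: (3,0) -> (-0,0)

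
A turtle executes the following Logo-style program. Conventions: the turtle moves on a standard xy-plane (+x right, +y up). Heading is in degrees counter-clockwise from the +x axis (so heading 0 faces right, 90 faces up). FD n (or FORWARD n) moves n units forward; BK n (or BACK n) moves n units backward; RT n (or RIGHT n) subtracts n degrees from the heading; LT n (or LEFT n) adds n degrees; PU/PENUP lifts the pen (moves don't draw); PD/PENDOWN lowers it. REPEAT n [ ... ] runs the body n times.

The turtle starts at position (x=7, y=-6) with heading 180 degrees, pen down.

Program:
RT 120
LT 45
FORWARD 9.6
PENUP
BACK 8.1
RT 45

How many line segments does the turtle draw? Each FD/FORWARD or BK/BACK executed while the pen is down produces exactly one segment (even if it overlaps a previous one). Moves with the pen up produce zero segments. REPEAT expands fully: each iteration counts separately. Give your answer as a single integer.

Executing turtle program step by step:
Start: pos=(7,-6), heading=180, pen down
RT 120: heading 180 -> 60
LT 45: heading 60 -> 105
FD 9.6: (7,-6) -> (4.515,3.273) [heading=105, draw]
PU: pen up
BK 8.1: (4.515,3.273) -> (6.612,-4.551) [heading=105, move]
RT 45: heading 105 -> 60
Final: pos=(6.612,-4.551), heading=60, 1 segment(s) drawn
Segments drawn: 1

Answer: 1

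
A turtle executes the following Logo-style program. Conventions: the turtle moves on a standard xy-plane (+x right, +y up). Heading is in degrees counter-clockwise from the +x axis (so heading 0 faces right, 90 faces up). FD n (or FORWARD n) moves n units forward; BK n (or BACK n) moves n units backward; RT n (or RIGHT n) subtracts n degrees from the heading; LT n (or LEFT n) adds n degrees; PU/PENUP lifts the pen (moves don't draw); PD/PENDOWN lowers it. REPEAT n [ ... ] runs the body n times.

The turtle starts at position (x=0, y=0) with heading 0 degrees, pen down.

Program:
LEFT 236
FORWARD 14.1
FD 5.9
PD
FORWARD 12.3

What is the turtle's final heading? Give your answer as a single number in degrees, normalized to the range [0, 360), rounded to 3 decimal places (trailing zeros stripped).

Answer: 236

Derivation:
Executing turtle program step by step:
Start: pos=(0,0), heading=0, pen down
LT 236: heading 0 -> 236
FD 14.1: (0,0) -> (-7.885,-11.689) [heading=236, draw]
FD 5.9: (-7.885,-11.689) -> (-11.184,-16.581) [heading=236, draw]
PD: pen down
FD 12.3: (-11.184,-16.581) -> (-18.062,-26.778) [heading=236, draw]
Final: pos=(-18.062,-26.778), heading=236, 3 segment(s) drawn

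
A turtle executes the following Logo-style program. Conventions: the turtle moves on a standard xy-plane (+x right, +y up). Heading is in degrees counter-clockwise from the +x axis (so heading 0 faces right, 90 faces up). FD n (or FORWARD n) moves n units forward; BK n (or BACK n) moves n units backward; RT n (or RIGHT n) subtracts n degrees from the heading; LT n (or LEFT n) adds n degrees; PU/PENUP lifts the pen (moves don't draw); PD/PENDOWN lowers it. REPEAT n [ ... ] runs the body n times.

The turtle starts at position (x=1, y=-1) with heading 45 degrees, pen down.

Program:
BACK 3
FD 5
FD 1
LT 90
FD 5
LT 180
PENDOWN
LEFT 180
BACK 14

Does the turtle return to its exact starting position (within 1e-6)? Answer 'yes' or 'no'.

Answer: no

Derivation:
Executing turtle program step by step:
Start: pos=(1,-1), heading=45, pen down
BK 3: (1,-1) -> (-1.121,-3.121) [heading=45, draw]
FD 5: (-1.121,-3.121) -> (2.414,0.414) [heading=45, draw]
FD 1: (2.414,0.414) -> (3.121,1.121) [heading=45, draw]
LT 90: heading 45 -> 135
FD 5: (3.121,1.121) -> (-0.414,4.657) [heading=135, draw]
LT 180: heading 135 -> 315
PD: pen down
LT 180: heading 315 -> 135
BK 14: (-0.414,4.657) -> (9.485,-5.243) [heading=135, draw]
Final: pos=(9.485,-5.243), heading=135, 5 segment(s) drawn

Start position: (1, -1)
Final position: (9.485, -5.243)
Distance = 9.487; >= 1e-6 -> NOT closed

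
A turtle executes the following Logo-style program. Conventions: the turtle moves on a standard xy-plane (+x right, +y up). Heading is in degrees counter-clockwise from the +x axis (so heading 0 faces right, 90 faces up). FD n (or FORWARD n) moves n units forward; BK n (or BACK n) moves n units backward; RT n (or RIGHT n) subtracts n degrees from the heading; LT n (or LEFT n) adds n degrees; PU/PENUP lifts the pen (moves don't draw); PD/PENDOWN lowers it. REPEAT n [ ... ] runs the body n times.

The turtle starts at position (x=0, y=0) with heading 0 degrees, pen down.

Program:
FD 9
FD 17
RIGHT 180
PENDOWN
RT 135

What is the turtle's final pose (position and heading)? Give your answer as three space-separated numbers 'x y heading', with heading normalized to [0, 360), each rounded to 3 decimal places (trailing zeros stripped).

Answer: 26 0 45

Derivation:
Executing turtle program step by step:
Start: pos=(0,0), heading=0, pen down
FD 9: (0,0) -> (9,0) [heading=0, draw]
FD 17: (9,0) -> (26,0) [heading=0, draw]
RT 180: heading 0 -> 180
PD: pen down
RT 135: heading 180 -> 45
Final: pos=(26,0), heading=45, 2 segment(s) drawn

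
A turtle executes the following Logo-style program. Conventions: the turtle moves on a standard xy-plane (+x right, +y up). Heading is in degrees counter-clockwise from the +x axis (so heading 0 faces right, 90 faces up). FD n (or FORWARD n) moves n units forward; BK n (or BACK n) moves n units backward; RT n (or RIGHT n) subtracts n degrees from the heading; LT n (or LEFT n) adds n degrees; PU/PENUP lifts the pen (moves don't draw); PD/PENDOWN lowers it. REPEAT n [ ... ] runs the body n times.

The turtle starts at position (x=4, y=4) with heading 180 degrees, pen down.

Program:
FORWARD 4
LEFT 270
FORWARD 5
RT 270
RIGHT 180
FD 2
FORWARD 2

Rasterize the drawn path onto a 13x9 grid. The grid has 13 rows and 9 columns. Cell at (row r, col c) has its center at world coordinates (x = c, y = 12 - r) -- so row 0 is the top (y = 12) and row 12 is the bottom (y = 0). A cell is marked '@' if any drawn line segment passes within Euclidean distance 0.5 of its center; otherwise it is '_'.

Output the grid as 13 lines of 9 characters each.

Segment 0: (4,4) -> (0,4)
Segment 1: (0,4) -> (0,9)
Segment 2: (0,9) -> (2,9)
Segment 3: (2,9) -> (4,9)

Answer: _________
_________
_________
@@@@@____
@________
@________
@________
@________
@@@@@____
_________
_________
_________
_________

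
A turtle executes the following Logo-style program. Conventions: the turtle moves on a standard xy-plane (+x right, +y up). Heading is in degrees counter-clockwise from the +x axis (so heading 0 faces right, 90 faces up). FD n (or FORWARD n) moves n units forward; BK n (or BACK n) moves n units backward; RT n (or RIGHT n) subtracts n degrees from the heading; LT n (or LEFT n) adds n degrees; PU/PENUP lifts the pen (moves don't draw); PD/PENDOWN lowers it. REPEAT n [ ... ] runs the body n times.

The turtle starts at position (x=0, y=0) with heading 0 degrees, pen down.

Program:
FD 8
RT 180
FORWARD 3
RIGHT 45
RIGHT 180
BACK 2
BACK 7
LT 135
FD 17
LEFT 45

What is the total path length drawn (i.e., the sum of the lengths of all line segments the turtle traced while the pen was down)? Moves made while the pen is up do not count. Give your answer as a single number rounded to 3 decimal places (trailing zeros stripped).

Answer: 37

Derivation:
Executing turtle program step by step:
Start: pos=(0,0), heading=0, pen down
FD 8: (0,0) -> (8,0) [heading=0, draw]
RT 180: heading 0 -> 180
FD 3: (8,0) -> (5,0) [heading=180, draw]
RT 45: heading 180 -> 135
RT 180: heading 135 -> 315
BK 2: (5,0) -> (3.586,1.414) [heading=315, draw]
BK 7: (3.586,1.414) -> (-1.364,6.364) [heading=315, draw]
LT 135: heading 315 -> 90
FD 17: (-1.364,6.364) -> (-1.364,23.364) [heading=90, draw]
LT 45: heading 90 -> 135
Final: pos=(-1.364,23.364), heading=135, 5 segment(s) drawn

Segment lengths:
  seg 1: (0,0) -> (8,0), length = 8
  seg 2: (8,0) -> (5,0), length = 3
  seg 3: (5,0) -> (3.586,1.414), length = 2
  seg 4: (3.586,1.414) -> (-1.364,6.364), length = 7
  seg 5: (-1.364,6.364) -> (-1.364,23.364), length = 17
Total = 37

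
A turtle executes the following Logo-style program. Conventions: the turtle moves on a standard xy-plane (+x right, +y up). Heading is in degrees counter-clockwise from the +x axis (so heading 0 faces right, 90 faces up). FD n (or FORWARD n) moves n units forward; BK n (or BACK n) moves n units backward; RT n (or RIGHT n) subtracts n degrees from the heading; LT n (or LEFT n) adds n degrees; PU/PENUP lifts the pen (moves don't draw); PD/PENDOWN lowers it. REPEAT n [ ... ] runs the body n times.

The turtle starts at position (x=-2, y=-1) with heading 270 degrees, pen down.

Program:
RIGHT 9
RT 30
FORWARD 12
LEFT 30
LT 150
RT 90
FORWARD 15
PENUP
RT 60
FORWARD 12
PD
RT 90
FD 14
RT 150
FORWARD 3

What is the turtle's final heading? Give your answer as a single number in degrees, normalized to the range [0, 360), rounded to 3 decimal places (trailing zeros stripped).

Answer: 21

Derivation:
Executing turtle program step by step:
Start: pos=(-2,-1), heading=270, pen down
RT 9: heading 270 -> 261
RT 30: heading 261 -> 231
FD 12: (-2,-1) -> (-9.552,-10.326) [heading=231, draw]
LT 30: heading 231 -> 261
LT 150: heading 261 -> 51
RT 90: heading 51 -> 321
FD 15: (-9.552,-10.326) -> (2.105,-19.766) [heading=321, draw]
PU: pen up
RT 60: heading 321 -> 261
FD 12: (2.105,-19.766) -> (0.228,-31.618) [heading=261, move]
PD: pen down
RT 90: heading 261 -> 171
FD 14: (0.228,-31.618) -> (-13.6,-29.428) [heading=171, draw]
RT 150: heading 171 -> 21
FD 3: (-13.6,-29.428) -> (-10.799,-28.353) [heading=21, draw]
Final: pos=(-10.799,-28.353), heading=21, 4 segment(s) drawn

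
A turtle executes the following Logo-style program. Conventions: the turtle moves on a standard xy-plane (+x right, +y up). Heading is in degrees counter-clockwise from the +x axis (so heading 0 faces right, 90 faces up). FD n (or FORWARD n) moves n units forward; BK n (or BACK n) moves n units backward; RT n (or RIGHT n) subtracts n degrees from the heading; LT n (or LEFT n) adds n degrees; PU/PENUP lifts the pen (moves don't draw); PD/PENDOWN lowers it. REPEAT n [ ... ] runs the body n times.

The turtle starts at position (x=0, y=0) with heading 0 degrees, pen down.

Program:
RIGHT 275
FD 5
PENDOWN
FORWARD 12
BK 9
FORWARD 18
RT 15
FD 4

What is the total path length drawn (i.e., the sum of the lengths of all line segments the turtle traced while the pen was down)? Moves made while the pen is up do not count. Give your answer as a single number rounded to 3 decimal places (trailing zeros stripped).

Answer: 48

Derivation:
Executing turtle program step by step:
Start: pos=(0,0), heading=0, pen down
RT 275: heading 0 -> 85
FD 5: (0,0) -> (0.436,4.981) [heading=85, draw]
PD: pen down
FD 12: (0.436,4.981) -> (1.482,16.935) [heading=85, draw]
BK 9: (1.482,16.935) -> (0.697,7.97) [heading=85, draw]
FD 18: (0.697,7.97) -> (2.266,25.901) [heading=85, draw]
RT 15: heading 85 -> 70
FD 4: (2.266,25.901) -> (3.634,29.66) [heading=70, draw]
Final: pos=(3.634,29.66), heading=70, 5 segment(s) drawn

Segment lengths:
  seg 1: (0,0) -> (0.436,4.981), length = 5
  seg 2: (0.436,4.981) -> (1.482,16.935), length = 12
  seg 3: (1.482,16.935) -> (0.697,7.97), length = 9
  seg 4: (0.697,7.97) -> (2.266,25.901), length = 18
  seg 5: (2.266,25.901) -> (3.634,29.66), length = 4
Total = 48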